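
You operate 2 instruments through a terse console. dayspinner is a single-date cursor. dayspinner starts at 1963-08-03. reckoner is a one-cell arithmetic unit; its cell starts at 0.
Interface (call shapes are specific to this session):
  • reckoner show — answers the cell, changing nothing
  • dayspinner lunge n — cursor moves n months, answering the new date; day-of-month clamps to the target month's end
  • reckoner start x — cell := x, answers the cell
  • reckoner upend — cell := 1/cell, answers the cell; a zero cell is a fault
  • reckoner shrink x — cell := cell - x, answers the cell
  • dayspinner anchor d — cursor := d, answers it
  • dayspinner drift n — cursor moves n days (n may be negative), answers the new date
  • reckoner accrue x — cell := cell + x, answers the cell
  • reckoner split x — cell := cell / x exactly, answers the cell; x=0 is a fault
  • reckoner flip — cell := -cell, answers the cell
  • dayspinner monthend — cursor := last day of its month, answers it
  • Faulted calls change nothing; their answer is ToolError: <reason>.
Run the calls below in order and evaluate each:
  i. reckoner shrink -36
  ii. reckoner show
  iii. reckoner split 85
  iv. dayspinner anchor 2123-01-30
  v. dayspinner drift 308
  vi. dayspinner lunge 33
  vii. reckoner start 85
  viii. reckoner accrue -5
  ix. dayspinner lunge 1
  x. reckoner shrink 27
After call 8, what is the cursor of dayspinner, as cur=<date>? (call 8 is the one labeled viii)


> reckoner shrink -36
  36
> reckoner show
  36
> reckoner split 85
  36/85
> dayspinner anchor 2123-01-30
  2123-01-30
> dayspinner drift 308
  2123-12-04
> dayspinner lunge 33
  2126-09-04
> reckoner start 85
  85
> reckoner accrue -5
  80
> dayspinner lunge 1
  2126-10-04
> reckoner shrink 27
  53

Answer: cur=2126-09-04


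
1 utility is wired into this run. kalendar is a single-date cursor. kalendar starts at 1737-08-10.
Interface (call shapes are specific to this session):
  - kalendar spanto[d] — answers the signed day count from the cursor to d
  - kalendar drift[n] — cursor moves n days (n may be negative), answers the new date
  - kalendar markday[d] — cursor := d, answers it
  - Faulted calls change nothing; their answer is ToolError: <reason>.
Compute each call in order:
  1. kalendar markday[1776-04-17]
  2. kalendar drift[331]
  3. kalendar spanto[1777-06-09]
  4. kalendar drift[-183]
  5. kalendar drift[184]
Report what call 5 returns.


→ kalendar markday(d: 1776-04-17)
← 1776-04-17
→ kalendar drift(n: 331)
← 1777-03-14
→ kalendar spanto(d: 1777-06-09)
← 87
→ kalendar drift(n: -183)
← 1776-09-12
→ kalendar drift(n: 184)
← 1777-03-15

Answer: 1777-03-15


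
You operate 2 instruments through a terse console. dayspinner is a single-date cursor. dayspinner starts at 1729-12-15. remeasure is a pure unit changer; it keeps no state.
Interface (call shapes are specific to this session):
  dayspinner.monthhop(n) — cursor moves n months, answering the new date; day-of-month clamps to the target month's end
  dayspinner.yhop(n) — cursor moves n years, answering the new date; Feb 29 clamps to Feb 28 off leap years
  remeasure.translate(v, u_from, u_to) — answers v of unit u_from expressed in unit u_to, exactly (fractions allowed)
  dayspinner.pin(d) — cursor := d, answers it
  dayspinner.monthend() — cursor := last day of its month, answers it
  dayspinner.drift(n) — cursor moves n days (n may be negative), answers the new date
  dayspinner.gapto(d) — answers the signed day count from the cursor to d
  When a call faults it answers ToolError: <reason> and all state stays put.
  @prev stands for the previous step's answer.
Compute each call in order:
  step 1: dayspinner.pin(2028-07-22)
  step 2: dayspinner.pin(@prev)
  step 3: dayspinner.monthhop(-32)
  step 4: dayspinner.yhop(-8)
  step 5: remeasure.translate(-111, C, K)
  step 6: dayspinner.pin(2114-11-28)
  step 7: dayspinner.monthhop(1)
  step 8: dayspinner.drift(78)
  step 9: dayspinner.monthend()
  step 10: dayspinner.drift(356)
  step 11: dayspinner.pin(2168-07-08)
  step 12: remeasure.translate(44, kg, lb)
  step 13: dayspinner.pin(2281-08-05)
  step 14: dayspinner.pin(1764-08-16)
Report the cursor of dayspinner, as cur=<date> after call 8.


! 1. dayspinner.pin(d=2028-07-22) == 2028-07-22
! 2. dayspinner.pin(d=@prev) == 2028-07-22
! 3. dayspinner.monthhop(n=-32) == 2025-11-22
! 4. dayspinner.yhop(n=-8) == 2017-11-22
! 5. remeasure.translate(v=-111, u_from=C, u_to=K) == 3243/20
! 6. dayspinner.pin(d=2114-11-28) == 2114-11-28
! 7. dayspinner.monthhop(n=1) == 2114-12-28
! 8. dayspinner.drift(n=78) == 2115-03-16
! 9. dayspinner.monthend() == 2115-03-31
! 10. dayspinner.drift(n=356) == 2116-03-21
! 11. dayspinner.pin(d=2168-07-08) == 2168-07-08
! 12. remeasure.translate(v=44, u_from=kg, u_to=lb) == 400000000/4123567
! 13. dayspinner.pin(d=2281-08-05) == 2281-08-05
! 14. dayspinner.pin(d=1764-08-16) == 1764-08-16

Answer: cur=2115-03-16


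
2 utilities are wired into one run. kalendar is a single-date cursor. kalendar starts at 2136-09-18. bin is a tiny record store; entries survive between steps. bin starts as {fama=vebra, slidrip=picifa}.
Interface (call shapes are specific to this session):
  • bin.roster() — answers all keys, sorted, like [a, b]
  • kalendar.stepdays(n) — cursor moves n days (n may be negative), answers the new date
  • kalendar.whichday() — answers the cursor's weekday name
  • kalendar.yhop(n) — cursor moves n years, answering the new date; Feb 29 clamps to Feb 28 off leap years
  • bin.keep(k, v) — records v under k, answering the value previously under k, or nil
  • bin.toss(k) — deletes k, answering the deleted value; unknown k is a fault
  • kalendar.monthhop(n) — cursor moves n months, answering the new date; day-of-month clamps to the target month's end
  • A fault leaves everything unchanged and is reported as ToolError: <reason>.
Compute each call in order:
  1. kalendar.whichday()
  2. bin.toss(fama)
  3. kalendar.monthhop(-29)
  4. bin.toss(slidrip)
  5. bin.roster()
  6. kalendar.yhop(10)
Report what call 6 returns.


Answer: 2144-04-18

Derivation:
I use whichday(), and see Tuesday.
I invoke toss on fama: vebra.
Now I run monthhop on -29, giving 2134-04-18.
I use toss on slidrip, and get picifa.
Next I call roster(), and observe [].
I invoke yhop on 10, and get 2144-04-18.


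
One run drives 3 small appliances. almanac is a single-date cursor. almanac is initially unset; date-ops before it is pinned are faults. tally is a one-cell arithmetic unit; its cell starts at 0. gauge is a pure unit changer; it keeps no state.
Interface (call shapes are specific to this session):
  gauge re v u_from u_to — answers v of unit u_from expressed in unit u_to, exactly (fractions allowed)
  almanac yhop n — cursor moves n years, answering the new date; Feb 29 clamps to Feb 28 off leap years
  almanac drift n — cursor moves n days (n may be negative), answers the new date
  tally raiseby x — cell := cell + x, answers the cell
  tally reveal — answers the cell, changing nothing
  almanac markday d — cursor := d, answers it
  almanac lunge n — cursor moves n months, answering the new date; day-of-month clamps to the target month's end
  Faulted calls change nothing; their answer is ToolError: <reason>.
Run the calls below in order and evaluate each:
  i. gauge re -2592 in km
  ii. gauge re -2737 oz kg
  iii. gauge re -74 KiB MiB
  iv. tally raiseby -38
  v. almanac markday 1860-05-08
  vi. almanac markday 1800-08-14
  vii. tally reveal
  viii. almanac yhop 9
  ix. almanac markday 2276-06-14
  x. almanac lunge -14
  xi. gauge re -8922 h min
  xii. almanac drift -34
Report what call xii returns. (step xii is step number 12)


Answer: 2275-03-11

Derivation:
~$ gauge re v=-2592 u_from=in u_to=km
  -10287/156250
~$ gauge re v=-2737 u_from=oz u_to=kg
  -124148231669/1600000000
~$ gauge re v=-74 u_from=KiB u_to=MiB
  -37/512
~$ tally raiseby x=-38
  -38
~$ almanac markday d=1860-05-08
  1860-05-08
~$ almanac markday d=1800-08-14
  1800-08-14
~$ tally reveal
  -38
~$ almanac yhop n=9
  1809-08-14
~$ almanac markday d=2276-06-14
  2276-06-14
~$ almanac lunge n=-14
  2275-04-14
~$ gauge re v=-8922 u_from=h u_to=min
  -535320
~$ almanac drift n=-34
  2275-03-11


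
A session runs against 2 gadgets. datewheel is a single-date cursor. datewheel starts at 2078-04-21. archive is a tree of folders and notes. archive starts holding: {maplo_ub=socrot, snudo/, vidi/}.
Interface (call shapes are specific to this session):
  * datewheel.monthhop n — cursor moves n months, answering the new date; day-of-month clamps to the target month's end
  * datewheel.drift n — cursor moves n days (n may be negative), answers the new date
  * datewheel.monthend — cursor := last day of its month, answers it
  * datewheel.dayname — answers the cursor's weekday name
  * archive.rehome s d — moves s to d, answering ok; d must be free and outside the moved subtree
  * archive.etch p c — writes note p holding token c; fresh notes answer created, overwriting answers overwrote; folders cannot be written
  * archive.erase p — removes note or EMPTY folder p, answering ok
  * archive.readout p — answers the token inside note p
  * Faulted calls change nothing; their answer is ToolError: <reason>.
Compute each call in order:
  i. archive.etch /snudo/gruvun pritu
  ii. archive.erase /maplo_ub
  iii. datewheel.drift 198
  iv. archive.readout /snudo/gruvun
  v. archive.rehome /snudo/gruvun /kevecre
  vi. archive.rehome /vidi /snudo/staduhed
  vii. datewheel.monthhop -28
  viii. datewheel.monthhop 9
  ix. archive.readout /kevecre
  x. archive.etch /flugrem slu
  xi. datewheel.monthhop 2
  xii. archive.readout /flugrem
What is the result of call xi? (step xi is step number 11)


Answer: 2077-06-05

Derivation:
·→ archive.etch(p='/snudo/gruvun', c='pritu')
·← created
·→ archive.erase(p='/maplo_ub')
·← ok
·→ datewheel.drift(n='198')
·← 2078-11-05
·→ archive.readout(p='/snudo/gruvun')
·← pritu
·→ archive.rehome(s='/snudo/gruvun', d='/kevecre')
·← ok
·→ archive.rehome(s='/vidi', d='/snudo/staduhed')
·← ok
·→ datewheel.monthhop(n='-28')
·← 2076-07-05
·→ datewheel.monthhop(n='9')
·← 2077-04-05
·→ archive.readout(p='/kevecre')
·← pritu
·→ archive.etch(p='/flugrem', c='slu')
·← created
·→ datewheel.monthhop(n='2')
·← 2077-06-05
·→ archive.readout(p='/flugrem')
·← slu


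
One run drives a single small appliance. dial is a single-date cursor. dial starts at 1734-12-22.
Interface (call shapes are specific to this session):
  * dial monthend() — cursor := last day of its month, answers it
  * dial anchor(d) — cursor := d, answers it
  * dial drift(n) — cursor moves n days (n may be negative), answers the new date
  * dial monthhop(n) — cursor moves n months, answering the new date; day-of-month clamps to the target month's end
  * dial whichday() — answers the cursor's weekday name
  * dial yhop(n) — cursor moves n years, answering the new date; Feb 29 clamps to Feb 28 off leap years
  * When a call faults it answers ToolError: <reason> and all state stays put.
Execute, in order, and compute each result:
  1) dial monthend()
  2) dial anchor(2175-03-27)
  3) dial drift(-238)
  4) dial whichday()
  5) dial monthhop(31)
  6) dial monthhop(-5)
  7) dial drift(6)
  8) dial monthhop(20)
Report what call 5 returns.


Answer: 2177-03-01

Derivation:
~$ dial monthend
  1734-12-31
~$ dial anchor d→2175-03-27
  2175-03-27
~$ dial drift n→-238
  2174-08-01
~$ dial whichday
  Monday
~$ dial monthhop n→31
  2177-03-01
~$ dial monthhop n→-5
  2176-10-01
~$ dial drift n→6
  2176-10-07
~$ dial monthhop n→20
  2178-06-07


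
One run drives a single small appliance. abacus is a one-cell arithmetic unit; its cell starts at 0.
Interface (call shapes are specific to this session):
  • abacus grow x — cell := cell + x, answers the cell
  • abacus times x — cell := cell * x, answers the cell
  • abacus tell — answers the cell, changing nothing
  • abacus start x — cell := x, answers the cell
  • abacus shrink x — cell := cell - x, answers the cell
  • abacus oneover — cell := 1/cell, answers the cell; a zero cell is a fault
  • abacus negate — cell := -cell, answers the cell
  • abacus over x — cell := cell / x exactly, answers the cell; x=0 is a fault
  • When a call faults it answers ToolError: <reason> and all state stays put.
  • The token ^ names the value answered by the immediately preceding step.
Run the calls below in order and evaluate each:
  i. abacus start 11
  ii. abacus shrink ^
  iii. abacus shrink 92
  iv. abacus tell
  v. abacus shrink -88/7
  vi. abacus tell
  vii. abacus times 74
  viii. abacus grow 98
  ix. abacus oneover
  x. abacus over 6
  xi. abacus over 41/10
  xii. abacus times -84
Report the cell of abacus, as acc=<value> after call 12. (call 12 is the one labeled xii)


Answer: acc=490/829389

Derivation:
>>> abacus start x='11'
:: 11
>>> abacus shrink x='^'
:: 0
>>> abacus shrink x='92'
:: -92
>>> abacus tell
:: -92
>>> abacus shrink x='-88/7'
:: -556/7
>>> abacus tell
:: -556/7
>>> abacus times x='74'
:: -41144/7
>>> abacus grow x='98'
:: -40458/7
>>> abacus oneover
:: -7/40458
>>> abacus over x='6'
:: -7/242748
>>> abacus over x='41/10'
:: -35/4976334
>>> abacus times x='-84'
:: 490/829389


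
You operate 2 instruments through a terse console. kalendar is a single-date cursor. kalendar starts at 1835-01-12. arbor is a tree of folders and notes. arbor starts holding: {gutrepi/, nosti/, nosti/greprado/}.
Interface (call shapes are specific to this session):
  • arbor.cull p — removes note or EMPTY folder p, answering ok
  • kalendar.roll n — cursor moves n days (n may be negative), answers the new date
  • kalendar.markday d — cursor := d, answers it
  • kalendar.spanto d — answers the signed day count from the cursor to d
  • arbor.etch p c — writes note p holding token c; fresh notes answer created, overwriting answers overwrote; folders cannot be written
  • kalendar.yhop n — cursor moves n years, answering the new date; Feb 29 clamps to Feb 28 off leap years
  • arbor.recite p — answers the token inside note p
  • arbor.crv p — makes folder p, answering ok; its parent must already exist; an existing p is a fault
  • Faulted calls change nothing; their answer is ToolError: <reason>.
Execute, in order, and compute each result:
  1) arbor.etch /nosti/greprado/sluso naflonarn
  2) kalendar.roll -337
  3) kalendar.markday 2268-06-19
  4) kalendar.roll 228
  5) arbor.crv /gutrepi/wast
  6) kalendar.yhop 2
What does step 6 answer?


Answer: 2271-02-02

Derivation:
Next I call arbor.etch using p→/nosti/greprado/sluso, c→naflonarn, giving created.
I call kalendar.roll using n→-337, and see 1834-02-09.
I try kalendar.markday using d→2268-06-19, giving 2268-06-19.
I use kalendar.roll using n→228, → 2269-02-02.
I try arbor.crv using p→/gutrepi/wast, yielding ok.
Next I call kalendar.yhop using n→2, — result: 2271-02-02.


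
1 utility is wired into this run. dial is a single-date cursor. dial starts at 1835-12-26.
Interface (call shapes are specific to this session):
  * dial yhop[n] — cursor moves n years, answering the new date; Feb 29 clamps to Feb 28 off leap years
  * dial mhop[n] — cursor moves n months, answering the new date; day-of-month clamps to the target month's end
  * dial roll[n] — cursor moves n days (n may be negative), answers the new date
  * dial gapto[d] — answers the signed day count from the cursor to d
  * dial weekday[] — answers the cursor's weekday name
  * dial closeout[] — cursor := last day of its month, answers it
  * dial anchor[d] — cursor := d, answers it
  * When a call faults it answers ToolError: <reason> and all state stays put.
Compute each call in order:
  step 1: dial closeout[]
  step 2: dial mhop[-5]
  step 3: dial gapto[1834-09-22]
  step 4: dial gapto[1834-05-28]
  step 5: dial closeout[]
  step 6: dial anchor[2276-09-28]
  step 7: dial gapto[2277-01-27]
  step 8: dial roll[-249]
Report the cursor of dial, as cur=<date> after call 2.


·→ dial closeout()
·← 1835-12-31
·→ dial mhop(n='-5')
·← 1835-07-31
·→ dial gapto(d='1834-09-22')
·← -312
·→ dial gapto(d='1834-05-28')
·← -429
·→ dial closeout()
·← 1835-07-31
·→ dial anchor(d='2276-09-28')
·← 2276-09-28
·→ dial gapto(d='2277-01-27')
·← 121
·→ dial roll(n='-249')
·← 2276-01-23

Answer: cur=1835-07-31


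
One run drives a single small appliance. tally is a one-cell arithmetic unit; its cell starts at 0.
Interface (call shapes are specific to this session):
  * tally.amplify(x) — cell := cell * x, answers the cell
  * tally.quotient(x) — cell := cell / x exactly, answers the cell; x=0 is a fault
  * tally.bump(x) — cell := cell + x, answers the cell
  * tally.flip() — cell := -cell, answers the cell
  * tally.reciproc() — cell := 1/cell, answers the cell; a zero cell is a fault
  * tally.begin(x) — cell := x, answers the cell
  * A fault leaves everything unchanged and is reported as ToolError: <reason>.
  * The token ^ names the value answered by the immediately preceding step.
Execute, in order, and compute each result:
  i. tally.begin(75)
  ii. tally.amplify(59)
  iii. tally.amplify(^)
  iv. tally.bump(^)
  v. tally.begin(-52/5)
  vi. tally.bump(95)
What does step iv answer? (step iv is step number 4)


Answer: 39161250

Derivation:
Now I run tally.begin using x: 75, and get 75.
Next I call tally.amplify using x: 59, which returns 4425.
Then tally.amplify using x: ^, — result: 19580625.
I run tally.bump using x: ^, which returns 39161250.
Then tally.begin using x: -52/5, yielding -52/5.
Using tally.bump using x: 95, giving 423/5.


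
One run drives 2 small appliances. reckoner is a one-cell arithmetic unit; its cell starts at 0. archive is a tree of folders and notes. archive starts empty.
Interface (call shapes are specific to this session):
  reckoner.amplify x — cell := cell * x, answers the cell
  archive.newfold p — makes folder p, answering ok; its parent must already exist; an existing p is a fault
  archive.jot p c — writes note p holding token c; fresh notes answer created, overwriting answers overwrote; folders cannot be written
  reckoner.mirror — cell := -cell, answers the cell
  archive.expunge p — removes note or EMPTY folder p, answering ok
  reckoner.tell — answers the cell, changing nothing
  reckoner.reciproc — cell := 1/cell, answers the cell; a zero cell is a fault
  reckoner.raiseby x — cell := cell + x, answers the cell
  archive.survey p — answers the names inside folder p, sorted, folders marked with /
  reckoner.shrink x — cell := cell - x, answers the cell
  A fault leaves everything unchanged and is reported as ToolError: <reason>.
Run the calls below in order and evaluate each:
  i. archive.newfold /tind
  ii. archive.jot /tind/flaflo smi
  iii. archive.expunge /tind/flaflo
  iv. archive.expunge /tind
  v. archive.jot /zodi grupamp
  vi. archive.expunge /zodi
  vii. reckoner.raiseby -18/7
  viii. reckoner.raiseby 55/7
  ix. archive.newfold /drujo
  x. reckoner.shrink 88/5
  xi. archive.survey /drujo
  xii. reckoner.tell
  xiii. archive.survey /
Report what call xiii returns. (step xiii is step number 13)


Answer: [drujo/]

Derivation:
I invoke archive.newfold(p→/tind), yielding ok.
Then archive.jot(p→/tind/flaflo, c→smi): created.
I use archive.expunge(p→/tind/flaflo), → ok.
Now I run archive.expunge(p→/tind), and get ok.
Invoking archive.jot(p→/zodi, c→grupamp): created.
Now I run archive.expunge(p→/zodi), and get ok.
Next I call reckoner.raiseby(x→-18/7), and see -18/7.
Using reckoner.raiseby(x→55/7), — result: 37/7.
I call archive.newfold(p→/drujo): ok.
I use reckoner.shrink(x→88/5), which returns -431/35.
Then archive.survey(p→/drujo), giving [].
I try reckoner.tell, and observe -431/35.
Invoking archive.survey(p→/), yielding [drujo/].


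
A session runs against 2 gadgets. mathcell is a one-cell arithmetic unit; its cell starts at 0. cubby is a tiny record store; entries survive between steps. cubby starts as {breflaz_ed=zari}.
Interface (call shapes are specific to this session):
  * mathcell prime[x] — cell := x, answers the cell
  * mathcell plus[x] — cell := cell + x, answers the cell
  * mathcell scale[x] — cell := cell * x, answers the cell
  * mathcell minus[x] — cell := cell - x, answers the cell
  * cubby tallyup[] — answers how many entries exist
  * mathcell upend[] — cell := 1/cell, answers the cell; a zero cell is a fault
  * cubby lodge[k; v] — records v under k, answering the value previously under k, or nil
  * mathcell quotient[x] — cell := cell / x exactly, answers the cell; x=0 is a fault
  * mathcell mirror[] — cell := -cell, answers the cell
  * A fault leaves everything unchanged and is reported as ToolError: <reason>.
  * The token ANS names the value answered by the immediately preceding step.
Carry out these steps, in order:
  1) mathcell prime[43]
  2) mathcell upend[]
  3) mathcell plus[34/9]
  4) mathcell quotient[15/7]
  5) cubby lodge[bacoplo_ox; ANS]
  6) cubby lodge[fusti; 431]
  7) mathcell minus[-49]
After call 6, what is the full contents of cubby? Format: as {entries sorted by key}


Answer: {bacoplo_ox=10297/5805, breflaz_ed=zari, fusti=431}

Derivation:
% 1. mathcell prime(x→43) => 43
% 2. mathcell upend() => 1/43
% 3. mathcell plus(x→34/9) => 1471/387
% 4. mathcell quotient(x→15/7) => 10297/5805
% 5. cubby lodge(k→bacoplo_ox, v→ANS) => nil
% 6. cubby lodge(k→fusti, v→431) => nil
% 7. mathcell minus(x→-49) => 294742/5805


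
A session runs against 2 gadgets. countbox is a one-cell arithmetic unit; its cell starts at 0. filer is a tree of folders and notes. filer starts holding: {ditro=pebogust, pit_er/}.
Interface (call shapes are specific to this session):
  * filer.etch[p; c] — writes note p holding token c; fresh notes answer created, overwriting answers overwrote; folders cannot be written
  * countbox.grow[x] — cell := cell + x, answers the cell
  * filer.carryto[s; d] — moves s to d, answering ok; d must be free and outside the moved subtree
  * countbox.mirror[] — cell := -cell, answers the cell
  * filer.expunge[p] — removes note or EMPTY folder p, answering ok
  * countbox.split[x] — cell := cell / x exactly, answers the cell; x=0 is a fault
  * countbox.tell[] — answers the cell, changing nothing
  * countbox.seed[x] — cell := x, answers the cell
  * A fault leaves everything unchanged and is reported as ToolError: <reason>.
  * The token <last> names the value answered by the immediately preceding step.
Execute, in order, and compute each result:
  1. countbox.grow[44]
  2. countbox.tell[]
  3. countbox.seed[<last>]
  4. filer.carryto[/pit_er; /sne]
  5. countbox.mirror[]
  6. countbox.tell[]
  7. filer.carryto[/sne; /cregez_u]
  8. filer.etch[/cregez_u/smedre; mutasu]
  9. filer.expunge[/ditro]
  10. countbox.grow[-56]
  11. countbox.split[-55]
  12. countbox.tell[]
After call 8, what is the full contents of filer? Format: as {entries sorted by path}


-> countbox.grow(x→44)
<- 44
-> countbox.tell()
<- 44
-> countbox.seed(x→<last>)
<- 44
-> filer.carryto(s→/pit_er, d→/sne)
<- ok
-> countbox.mirror()
<- -44
-> countbox.tell()
<- -44
-> filer.carryto(s→/sne, d→/cregez_u)
<- ok
-> filer.etch(p→/cregez_u/smedre, c→mutasu)
<- created
-> filer.expunge(p→/ditro)
<- ok
-> countbox.grow(x→-56)
<- -100
-> countbox.split(x→-55)
<- 20/11
-> countbox.tell()
<- 20/11

Answer: {cregez_u/, cregez_u/smedre=mutasu, ditro=pebogust}


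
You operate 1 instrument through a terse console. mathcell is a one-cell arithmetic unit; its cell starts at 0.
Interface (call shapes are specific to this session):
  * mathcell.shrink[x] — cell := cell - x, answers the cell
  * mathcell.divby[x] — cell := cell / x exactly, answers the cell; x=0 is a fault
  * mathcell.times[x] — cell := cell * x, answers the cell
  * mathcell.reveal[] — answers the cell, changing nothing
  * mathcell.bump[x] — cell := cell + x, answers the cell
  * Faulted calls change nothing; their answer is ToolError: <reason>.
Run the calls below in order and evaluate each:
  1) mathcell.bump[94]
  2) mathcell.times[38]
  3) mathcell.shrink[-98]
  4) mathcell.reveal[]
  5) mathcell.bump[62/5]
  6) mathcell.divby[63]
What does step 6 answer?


Answer: 18412/315

Derivation:
Now I run bump on x→94, and get 94.
I use times on x→38, → 3572.
Calling shrink on x→-98: 3670.
Using reveal, — result: 3670.
Using bump on x→62/5, — result: 18412/5.
I try divby on x→63, and get 18412/315.


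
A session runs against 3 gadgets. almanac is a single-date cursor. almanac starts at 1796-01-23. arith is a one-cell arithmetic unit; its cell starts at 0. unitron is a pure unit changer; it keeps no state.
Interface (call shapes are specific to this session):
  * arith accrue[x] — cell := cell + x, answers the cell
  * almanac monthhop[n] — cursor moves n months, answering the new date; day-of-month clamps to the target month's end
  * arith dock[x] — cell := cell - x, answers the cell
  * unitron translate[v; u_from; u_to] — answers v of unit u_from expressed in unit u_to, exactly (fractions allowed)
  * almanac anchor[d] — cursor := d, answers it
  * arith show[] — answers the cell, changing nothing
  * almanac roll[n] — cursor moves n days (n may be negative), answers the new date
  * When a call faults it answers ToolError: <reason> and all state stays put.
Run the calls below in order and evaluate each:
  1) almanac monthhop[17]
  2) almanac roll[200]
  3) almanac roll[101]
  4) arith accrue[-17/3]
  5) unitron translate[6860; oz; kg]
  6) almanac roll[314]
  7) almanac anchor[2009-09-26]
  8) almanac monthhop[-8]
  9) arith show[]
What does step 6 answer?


Answer: 1799-02-28

Derivation:
-> almanac monthhop(n: 17)
<- 1797-06-23
-> almanac roll(n: 200)
<- 1798-01-09
-> almanac roll(n: 101)
<- 1798-04-20
-> arith accrue(x: -17/3)
<- -17/3
-> unitron translate(v: 6860, u_from: oz, u_to: kg)
<- 15558218291/80000000
-> almanac roll(n: 314)
<- 1799-02-28
-> almanac anchor(d: 2009-09-26)
<- 2009-09-26
-> almanac monthhop(n: -8)
<- 2009-01-26
-> arith show()
<- -17/3


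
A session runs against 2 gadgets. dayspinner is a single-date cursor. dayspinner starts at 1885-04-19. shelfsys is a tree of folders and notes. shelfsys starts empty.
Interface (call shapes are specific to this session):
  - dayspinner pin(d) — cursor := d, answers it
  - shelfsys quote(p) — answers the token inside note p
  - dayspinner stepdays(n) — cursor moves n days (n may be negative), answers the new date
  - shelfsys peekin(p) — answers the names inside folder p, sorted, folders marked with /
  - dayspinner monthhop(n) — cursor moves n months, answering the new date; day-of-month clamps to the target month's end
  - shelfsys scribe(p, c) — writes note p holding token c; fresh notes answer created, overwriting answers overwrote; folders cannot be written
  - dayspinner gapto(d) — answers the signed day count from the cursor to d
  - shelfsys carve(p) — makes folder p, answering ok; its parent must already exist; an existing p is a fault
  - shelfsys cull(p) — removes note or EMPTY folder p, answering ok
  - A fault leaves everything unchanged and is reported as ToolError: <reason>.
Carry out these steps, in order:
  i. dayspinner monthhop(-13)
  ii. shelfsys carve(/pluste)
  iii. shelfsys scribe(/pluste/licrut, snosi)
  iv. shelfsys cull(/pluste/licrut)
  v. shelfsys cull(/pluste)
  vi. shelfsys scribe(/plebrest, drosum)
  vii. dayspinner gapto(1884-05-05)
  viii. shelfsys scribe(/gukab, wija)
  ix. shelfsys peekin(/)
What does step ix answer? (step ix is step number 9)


$ dayspinner monthhop n='-13'
= 1884-03-19
$ shelfsys carve p='/pluste'
= ok
$ shelfsys scribe p='/pluste/licrut' c='snosi'
= created
$ shelfsys cull p='/pluste/licrut'
= ok
$ shelfsys cull p='/pluste'
= ok
$ shelfsys scribe p='/plebrest' c='drosum'
= created
$ dayspinner gapto d='1884-05-05'
= 47
$ shelfsys scribe p='/gukab' c='wija'
= created
$ shelfsys peekin p='/'
= [gukab, plebrest]

Answer: [gukab, plebrest]


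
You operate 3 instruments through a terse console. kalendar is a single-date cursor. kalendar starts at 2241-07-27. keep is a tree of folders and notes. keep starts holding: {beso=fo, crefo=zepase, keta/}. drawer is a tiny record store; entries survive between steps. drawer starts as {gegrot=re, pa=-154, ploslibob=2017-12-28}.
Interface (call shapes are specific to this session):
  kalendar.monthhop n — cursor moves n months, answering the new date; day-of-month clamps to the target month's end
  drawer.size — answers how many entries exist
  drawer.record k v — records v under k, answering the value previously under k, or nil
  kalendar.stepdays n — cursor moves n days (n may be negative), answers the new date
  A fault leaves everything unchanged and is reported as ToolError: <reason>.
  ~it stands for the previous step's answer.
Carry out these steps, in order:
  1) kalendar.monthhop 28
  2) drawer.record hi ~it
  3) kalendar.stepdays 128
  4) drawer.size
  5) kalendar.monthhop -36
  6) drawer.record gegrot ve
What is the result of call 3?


>>> kalendar.monthhop 28
[out] 2243-11-27
>>> drawer.record hi ~it
[out] nil
>>> kalendar.stepdays 128
[out] 2244-04-03
>>> drawer.size
[out] 4
>>> kalendar.monthhop -36
[out] 2241-04-03
>>> drawer.record gegrot ve
[out] re

Answer: 2244-04-03


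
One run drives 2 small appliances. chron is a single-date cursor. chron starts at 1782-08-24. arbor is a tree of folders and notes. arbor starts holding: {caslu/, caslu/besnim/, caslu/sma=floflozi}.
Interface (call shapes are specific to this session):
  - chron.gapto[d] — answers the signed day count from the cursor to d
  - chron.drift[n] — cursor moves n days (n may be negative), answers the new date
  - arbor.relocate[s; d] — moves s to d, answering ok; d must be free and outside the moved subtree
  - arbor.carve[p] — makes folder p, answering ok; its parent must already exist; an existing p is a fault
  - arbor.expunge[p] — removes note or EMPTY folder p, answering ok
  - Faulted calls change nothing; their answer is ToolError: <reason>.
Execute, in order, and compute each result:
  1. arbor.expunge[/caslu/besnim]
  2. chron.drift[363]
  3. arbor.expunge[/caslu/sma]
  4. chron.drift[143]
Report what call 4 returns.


Answer: 1784-01-12

Derivation:
> expunge p=/caslu/besnim
:: ok
> drift n=363
:: 1783-08-22
> expunge p=/caslu/sma
:: ok
> drift n=143
:: 1784-01-12


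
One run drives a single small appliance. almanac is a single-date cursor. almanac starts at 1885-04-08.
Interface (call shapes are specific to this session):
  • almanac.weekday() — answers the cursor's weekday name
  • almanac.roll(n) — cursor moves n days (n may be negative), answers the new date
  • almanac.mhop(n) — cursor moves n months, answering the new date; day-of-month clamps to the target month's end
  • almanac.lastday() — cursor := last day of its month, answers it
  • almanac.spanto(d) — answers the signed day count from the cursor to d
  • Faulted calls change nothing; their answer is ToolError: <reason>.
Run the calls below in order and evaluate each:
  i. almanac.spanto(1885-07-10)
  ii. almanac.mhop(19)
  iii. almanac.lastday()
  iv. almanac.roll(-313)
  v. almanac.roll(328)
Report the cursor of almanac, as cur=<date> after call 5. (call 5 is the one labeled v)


I call spanto using d→1885-07-10, yielding 93.
I try mhop using n→19, — result: 1886-11-08.
I run lastday, → 1886-11-30.
Then roll using n→-313, and get 1886-01-21.
I use roll using n→328, and get 1886-12-15.

Answer: cur=1886-12-15


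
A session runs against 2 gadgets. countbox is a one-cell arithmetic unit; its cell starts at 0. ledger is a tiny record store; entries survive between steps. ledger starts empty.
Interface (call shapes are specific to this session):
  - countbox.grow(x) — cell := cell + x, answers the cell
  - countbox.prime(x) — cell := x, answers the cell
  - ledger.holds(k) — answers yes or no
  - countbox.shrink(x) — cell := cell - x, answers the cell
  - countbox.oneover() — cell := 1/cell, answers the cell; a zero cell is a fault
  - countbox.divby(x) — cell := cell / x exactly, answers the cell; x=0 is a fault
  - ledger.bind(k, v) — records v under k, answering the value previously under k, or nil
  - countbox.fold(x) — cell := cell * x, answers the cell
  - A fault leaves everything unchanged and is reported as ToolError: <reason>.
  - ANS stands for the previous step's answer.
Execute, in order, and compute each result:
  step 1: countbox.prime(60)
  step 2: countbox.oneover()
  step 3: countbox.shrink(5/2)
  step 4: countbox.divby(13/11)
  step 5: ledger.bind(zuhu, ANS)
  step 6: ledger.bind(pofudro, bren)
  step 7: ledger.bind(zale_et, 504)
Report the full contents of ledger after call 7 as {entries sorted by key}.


→ countbox.prime(x='60')
← 60
→ countbox.oneover()
← 1/60
→ countbox.shrink(x='5/2')
← -149/60
→ countbox.divby(x='13/11')
← -1639/780
→ ledger.bind(k='zuhu', v='ANS')
← nil
→ ledger.bind(k='pofudro', v='bren')
← nil
→ ledger.bind(k='zale_et', v='504')
← nil

Answer: {pofudro=bren, zale_et=504, zuhu=-1639/780}


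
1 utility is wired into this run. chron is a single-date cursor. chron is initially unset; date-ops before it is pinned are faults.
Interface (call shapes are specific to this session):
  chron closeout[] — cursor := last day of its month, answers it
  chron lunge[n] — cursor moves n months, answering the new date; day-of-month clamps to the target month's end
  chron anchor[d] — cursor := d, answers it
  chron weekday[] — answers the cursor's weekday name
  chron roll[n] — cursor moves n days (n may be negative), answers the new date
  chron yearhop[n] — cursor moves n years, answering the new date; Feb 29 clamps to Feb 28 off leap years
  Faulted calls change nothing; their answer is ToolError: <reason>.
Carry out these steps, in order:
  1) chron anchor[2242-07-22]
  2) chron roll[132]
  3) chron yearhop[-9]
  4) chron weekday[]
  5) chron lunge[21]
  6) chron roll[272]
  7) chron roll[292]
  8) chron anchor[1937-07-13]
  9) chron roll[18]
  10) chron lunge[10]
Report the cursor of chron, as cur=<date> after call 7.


==> chron anchor(d→2242-07-22)
<== 2242-07-22
==> chron roll(n→132)
<== 2242-12-01
==> chron yearhop(n→-9)
<== 2233-12-01
==> chron weekday()
<== Sunday
==> chron lunge(n→21)
<== 2235-09-01
==> chron roll(n→272)
<== 2236-05-30
==> chron roll(n→292)
<== 2237-03-18
==> chron anchor(d→1937-07-13)
<== 1937-07-13
==> chron roll(n→18)
<== 1937-07-31
==> chron lunge(n→10)
<== 1938-05-31

Answer: cur=2237-03-18


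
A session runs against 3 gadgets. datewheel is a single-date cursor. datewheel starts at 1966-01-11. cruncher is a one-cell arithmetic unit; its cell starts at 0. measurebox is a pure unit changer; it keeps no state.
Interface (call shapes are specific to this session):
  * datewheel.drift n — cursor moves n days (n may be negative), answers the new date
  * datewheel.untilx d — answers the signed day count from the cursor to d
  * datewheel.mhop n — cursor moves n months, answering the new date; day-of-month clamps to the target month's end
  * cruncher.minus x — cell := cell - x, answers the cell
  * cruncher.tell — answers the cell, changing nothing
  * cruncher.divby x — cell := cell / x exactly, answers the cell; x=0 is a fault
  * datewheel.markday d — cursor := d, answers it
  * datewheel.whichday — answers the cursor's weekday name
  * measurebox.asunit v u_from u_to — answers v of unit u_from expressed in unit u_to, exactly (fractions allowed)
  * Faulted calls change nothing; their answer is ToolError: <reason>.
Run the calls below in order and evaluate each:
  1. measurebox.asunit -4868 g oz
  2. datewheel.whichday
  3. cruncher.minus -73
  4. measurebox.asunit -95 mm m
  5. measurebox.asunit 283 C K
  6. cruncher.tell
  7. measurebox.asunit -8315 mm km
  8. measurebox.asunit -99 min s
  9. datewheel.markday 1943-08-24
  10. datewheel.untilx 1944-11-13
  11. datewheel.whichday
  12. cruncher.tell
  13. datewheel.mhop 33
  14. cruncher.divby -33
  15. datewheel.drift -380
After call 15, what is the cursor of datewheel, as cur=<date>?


% 1. measurebox.asunit(v→-4868, u_from→g, u_to→oz) : -7788800000/45359237
% 2. datewheel.whichday() : Tuesday
% 3. cruncher.minus(x→-73) : 73
% 4. measurebox.asunit(v→-95, u_from→mm, u_to→m) : -19/200
% 5. measurebox.asunit(v→283, u_from→C, u_to→K) : 11123/20
% 6. cruncher.tell() : 73
% 7. measurebox.asunit(v→-8315, u_from→mm, u_to→km) : -1663/200000
% 8. measurebox.asunit(v→-99, u_from→min, u_to→s) : -5940
% 9. datewheel.markday(d→1943-08-24) : 1943-08-24
% 10. datewheel.untilx(d→1944-11-13) : 447
% 11. datewheel.whichday() : Tuesday
% 12. cruncher.tell() : 73
% 13. datewheel.mhop(n→33) : 1946-05-24
% 14. cruncher.divby(x→-33) : -73/33
% 15. datewheel.drift(n→-380) : 1945-05-09

Answer: cur=1945-05-09


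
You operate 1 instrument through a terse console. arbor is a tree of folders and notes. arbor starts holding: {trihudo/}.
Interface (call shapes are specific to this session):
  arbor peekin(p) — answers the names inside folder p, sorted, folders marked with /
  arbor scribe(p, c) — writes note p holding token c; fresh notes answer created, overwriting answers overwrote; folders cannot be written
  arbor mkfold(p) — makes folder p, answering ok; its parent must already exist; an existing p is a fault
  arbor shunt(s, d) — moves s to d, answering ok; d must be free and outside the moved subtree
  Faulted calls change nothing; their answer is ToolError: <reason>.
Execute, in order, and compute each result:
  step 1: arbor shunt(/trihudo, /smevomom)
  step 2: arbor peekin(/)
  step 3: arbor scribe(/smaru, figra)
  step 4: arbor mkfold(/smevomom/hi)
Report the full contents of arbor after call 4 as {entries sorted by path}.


Step: arbor shunt[s→/trihudo; d→/smevomom]
Result: ok
Step: arbor peekin[p→/]
Result: [smevomom/]
Step: arbor scribe[p→/smaru; c→figra]
Result: created
Step: arbor mkfold[p→/smevomom/hi]
Result: ok

Answer: {smaru=figra, smevomom/, smevomom/hi/}


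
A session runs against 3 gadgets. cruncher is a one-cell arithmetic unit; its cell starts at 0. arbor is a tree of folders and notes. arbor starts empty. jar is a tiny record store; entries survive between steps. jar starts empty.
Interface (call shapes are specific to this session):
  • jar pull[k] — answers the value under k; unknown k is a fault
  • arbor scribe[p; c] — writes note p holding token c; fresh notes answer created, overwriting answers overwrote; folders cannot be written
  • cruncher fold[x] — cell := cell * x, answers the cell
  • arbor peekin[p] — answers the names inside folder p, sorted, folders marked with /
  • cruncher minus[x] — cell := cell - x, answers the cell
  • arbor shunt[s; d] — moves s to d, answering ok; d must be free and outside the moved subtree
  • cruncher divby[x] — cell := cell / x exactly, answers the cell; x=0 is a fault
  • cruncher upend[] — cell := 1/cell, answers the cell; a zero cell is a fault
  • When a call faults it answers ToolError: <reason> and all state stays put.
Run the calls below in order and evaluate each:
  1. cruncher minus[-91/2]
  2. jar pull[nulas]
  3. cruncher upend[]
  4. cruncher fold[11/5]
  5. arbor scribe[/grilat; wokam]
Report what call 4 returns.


Answer: 22/455

Derivation:
~$ cruncher minus x='-91/2'
[out] 91/2
~$ jar pull k='nulas'
[out] ToolError: no such key nulas
~$ cruncher upend
[out] 2/91
~$ cruncher fold x='11/5'
[out] 22/455
~$ arbor scribe p='/grilat' c='wokam'
[out] created


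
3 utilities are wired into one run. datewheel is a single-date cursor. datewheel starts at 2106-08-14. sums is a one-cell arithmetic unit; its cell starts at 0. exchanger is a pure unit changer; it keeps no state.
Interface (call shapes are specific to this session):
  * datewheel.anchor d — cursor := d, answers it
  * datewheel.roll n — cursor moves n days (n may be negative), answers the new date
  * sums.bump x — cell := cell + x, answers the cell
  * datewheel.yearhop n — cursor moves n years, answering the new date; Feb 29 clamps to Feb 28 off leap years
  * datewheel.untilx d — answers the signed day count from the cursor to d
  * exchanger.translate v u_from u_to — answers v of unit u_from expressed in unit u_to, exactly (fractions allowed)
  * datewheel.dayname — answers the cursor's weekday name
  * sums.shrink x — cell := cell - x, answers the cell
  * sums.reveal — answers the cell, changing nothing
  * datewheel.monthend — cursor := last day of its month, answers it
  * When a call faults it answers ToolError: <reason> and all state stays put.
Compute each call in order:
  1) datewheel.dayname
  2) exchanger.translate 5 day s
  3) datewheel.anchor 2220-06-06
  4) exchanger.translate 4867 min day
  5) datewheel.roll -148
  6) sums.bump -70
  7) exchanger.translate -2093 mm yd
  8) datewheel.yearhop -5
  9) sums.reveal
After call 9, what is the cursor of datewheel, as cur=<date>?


·→ datewheel.dayname()
·← Saturday
·→ exchanger.translate(v→5, u_from→day, u_to→s)
·← 432000
·→ datewheel.anchor(d→2220-06-06)
·← 2220-06-06
·→ exchanger.translate(v→4867, u_from→min, u_to→day)
·← 4867/1440
·→ datewheel.roll(n→-148)
·← 2220-01-10
·→ sums.bump(x→-70)
·← -70
·→ exchanger.translate(v→-2093, u_from→mm, u_to→yd)
·← -10465/4572
·→ datewheel.yearhop(n→-5)
·← 2215-01-10
·→ sums.reveal()
·← -70

Answer: cur=2215-01-10
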